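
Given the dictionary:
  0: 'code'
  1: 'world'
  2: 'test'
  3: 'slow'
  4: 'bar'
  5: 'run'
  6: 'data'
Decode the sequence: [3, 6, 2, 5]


Look up each index in the dictionary:
  3 -> 'slow'
  6 -> 'data'
  2 -> 'test'
  5 -> 'run'

Decoded: "slow data test run"


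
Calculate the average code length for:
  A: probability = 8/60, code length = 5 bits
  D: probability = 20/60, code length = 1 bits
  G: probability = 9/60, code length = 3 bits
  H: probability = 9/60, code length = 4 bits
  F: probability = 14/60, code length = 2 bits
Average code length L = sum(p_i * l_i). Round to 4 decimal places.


Weighted contributions p_i * l_i:
  A: (8/60) * 5 = 40/60
  D: (20/60) * 1 = 20/60
  G: (9/60) * 3 = 27/60
  H: (9/60) * 4 = 36/60
  F: (14/60) * 2 = 28/60
Sum = (40 + 20 + 27 + 36 + 28)/60 = 151/60

L = 151/60 = 2.5167 bits/symbol


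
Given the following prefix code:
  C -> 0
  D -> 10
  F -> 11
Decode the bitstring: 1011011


Decoding step by step:
Bits 10 -> D
Bits 11 -> F
Bits 0 -> C
Bits 11 -> F


Decoded message: DFCF


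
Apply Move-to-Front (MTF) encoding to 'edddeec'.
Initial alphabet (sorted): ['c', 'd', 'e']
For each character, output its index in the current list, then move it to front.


MTF encoding:
'e': index 2 in ['c', 'd', 'e'] -> ['e', 'c', 'd']
'd': index 2 in ['e', 'c', 'd'] -> ['d', 'e', 'c']
'd': index 0 in ['d', 'e', 'c'] -> ['d', 'e', 'c']
'd': index 0 in ['d', 'e', 'c'] -> ['d', 'e', 'c']
'e': index 1 in ['d', 'e', 'c'] -> ['e', 'd', 'c']
'e': index 0 in ['e', 'd', 'c'] -> ['e', 'd', 'c']
'c': index 2 in ['e', 'd', 'c'] -> ['c', 'e', 'd']


Output: [2, 2, 0, 0, 1, 0, 2]


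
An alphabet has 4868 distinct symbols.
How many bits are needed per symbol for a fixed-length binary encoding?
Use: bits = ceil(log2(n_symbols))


log2(4868) = 12.2491
Bracket: 2^12 = 4096 < 4868 <= 2^13 = 8192
So ceil(log2(4868)) = 13

bits = ceil(log2(4868)) = ceil(12.2491) = 13 bits


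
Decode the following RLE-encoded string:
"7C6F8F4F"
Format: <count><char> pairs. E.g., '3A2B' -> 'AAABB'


Expanding each <count><char> pair:
  7C -> 'CCCCCCC'
  6F -> 'FFFFFF'
  8F -> 'FFFFFFFF'
  4F -> 'FFFF'

Decoded = CCCCCCCFFFFFFFFFFFFFFFFFF


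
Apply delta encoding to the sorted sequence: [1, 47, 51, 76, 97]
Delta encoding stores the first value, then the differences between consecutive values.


First value: 1
Deltas:
  47 - 1 = 46
  51 - 47 = 4
  76 - 51 = 25
  97 - 76 = 21


Delta encoded: [1, 46, 4, 25, 21]


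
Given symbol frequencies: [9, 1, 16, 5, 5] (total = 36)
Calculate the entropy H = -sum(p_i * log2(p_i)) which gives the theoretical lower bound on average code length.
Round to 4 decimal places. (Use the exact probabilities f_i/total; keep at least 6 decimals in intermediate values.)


Per-symbol terms -p_i * log2(p_i) with p_i = f_i/36:
  p = 9/36 = 0.250000: log2(p) = -2.000000, -p*log2(p) = 0.500000
  p = 1/36 = 0.027778: log2(p) = -5.169925, -p*log2(p) = 0.143609
  p = 16/36 = 0.444444: log2(p) = -1.169925, -p*log2(p) = 0.519967
  p = 5/36 = 0.138889: log2(p) = -2.847997, -p*log2(p) = 0.395555
  p = 5/36 = 0.138889: log2(p) = -2.847997, -p*log2(p) = 0.395555
H = 0.500000 + 0.143609 + 0.519967 + 0.395555 + 0.395555 = 1.954686

H = 1.9547 bits/symbol


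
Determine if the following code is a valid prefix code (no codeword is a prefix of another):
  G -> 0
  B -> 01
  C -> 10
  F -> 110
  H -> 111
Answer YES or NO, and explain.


Checking each pair (does one codeword prefix another?):
  G='0' vs B='01': prefix -- VIOLATION

NO -- this is NOT a valid prefix code. G (0) is a prefix of B (01).


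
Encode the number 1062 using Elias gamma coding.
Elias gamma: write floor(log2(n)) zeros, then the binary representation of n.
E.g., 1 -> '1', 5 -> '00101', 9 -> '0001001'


num_bits = floor(log2(1062)) + 1 = 11
leading_zeros = num_bits - 1 = 10
binary(1062) = 10000100110

Elias gamma(1062) = '0000000000' + '10000100110' = 000000000010000100110 (21 bits)


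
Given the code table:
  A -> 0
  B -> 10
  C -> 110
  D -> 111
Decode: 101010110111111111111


Decoding:
10 -> B
10 -> B
10 -> B
110 -> C
111 -> D
111 -> D
111 -> D
111 -> D


Result: BBBCDDDD


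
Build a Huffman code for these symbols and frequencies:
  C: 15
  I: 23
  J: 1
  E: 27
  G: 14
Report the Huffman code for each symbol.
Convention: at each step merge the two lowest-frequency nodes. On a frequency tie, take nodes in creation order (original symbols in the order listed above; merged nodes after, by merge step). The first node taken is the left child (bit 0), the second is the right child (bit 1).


Huffman tree construction:
Step 1: Merge J(1) + G(14) = 15
Step 2: Merge C(15) + (J+G)(15) = 30
Step 3: Merge I(23) + E(27) = 50
Step 4: Merge (C+(J+G))(30) + (I+E)(50) = 80
Read each symbol's code off the tree from the root (left child = 0, right child = 1).

Codes:
  C: 00 (length 2)
  I: 10 (length 2)
  J: 010 (length 3)
  E: 11 (length 2)
  G: 011 (length 3)
Average code length: 175/80 = 2.1875 bits/symbol


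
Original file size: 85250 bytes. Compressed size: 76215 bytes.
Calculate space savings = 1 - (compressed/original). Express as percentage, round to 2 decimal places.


ratio = compressed/original = 76215/85250 = 0.894018
savings = 1 - ratio = 1 - 0.894018 = 0.105982
as a percentage: 0.105982 * 100 = 10.6%

Space savings = 1 - 76215/85250 = 10.6%


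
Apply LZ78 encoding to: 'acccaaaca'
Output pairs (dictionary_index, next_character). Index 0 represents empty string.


LZ78 encoding steps:
Dictionary: {0: ''}
Step 1: w='' (idx 0), next='a' -> output (0, 'a'), add 'a' as idx 1
Step 2: w='' (idx 0), next='c' -> output (0, 'c'), add 'c' as idx 2
Step 3: w='c' (idx 2), next='c' -> output (2, 'c'), add 'cc' as idx 3
Step 4: w='a' (idx 1), next='a' -> output (1, 'a'), add 'aa' as idx 4
Step 5: w='a' (idx 1), next='c' -> output (1, 'c'), add 'ac' as idx 5
Step 6: w='a' (idx 1), end of input -> output (1, '')


Encoded: [(0, 'a'), (0, 'c'), (2, 'c'), (1, 'a'), (1, 'c'), (1, '')]


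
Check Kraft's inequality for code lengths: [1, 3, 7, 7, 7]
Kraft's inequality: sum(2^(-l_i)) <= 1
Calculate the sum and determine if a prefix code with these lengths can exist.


Sum = 2^(-1) + 2^(-3) + 2^(-7) + 2^(-7) + 2^(-7)
    = 0.5 + 0.125 + 0.0078125 + 0.0078125 + 0.0078125
    = 83/128 = 0.6484375
Since 0.6484375 <= 1, Kraft's inequality IS satisfied.
A prefix code with these lengths CAN exist.

Kraft sum = 0.6484375. Satisfied.


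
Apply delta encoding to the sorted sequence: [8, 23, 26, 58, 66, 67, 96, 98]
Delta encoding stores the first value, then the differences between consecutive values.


First value: 8
Deltas:
  23 - 8 = 15
  26 - 23 = 3
  58 - 26 = 32
  66 - 58 = 8
  67 - 66 = 1
  96 - 67 = 29
  98 - 96 = 2


Delta encoded: [8, 15, 3, 32, 8, 1, 29, 2]


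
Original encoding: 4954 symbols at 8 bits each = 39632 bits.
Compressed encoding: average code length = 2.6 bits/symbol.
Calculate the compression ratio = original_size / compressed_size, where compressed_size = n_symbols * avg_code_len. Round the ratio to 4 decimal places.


original_size = n_symbols * orig_bits = 4954 * 8 = 39632 bits
compressed_size = n_symbols * avg_code_len = 4954 * 2.6 = 12880.4 bits
ratio = original_size / compressed_size = 39632 / 12880.4 = 3.0769

Compression ratio = 3.0769


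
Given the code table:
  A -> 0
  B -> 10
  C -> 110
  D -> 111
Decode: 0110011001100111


Decoding:
0 -> A
110 -> C
0 -> A
110 -> C
0 -> A
110 -> C
0 -> A
111 -> D


Result: ACACACAD


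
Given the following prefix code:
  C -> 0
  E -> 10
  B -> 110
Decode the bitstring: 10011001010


Decoding step by step:
Bits 10 -> E
Bits 0 -> C
Bits 110 -> B
Bits 0 -> C
Bits 10 -> E
Bits 10 -> E


Decoded message: ECBCEE


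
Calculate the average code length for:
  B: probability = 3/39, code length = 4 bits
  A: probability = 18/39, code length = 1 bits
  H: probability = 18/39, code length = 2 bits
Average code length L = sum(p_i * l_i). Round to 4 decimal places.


Weighted contributions p_i * l_i:
  B: (3/39) * 4 = 12/39
  A: (18/39) * 1 = 18/39
  H: (18/39) * 2 = 36/39
Sum = (12 + 18 + 36)/39 = 66/39

L = 66/39 = 1.6923 bits/symbol


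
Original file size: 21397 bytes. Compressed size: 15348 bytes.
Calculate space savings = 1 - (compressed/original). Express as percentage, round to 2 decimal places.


ratio = compressed/original = 15348/21397 = 0.717297
savings = 1 - ratio = 1 - 0.717297 = 0.282703
as a percentage: 0.282703 * 100 = 28.27%

Space savings = 1 - 15348/21397 = 28.27%


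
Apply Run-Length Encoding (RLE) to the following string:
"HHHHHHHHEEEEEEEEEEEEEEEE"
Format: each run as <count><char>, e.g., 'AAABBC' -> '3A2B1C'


Scanning runs left to right:
  i=0: run of 'H' x 8 -> '8H'
  i=8: run of 'E' x 16 -> '16E'

RLE = 8H16E


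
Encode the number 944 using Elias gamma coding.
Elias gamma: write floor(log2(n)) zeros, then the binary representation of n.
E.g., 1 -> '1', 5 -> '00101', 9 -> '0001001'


num_bits = floor(log2(944)) + 1 = 10
leading_zeros = num_bits - 1 = 9
binary(944) = 1110110000

Elias gamma(944) = '000000000' + '1110110000' = 0000000001110110000 (19 bits)


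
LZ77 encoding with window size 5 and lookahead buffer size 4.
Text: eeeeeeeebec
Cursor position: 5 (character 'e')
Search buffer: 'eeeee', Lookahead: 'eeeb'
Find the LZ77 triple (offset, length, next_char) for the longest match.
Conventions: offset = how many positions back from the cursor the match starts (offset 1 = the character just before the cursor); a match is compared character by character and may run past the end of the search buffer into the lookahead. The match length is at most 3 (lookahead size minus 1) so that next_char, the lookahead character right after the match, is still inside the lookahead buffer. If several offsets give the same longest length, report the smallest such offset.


Try each offset into the search buffer:
  offset=1 (pos 4, char 'e'): match length 3
  offset=2 (pos 3, char 'e'): match length 3
  offset=3 (pos 2, char 'e'): match length 3
  offset=4 (pos 1, char 'e'): match length 3
  offset=5 (pos 0, char 'e'): match length 3
Longest match has length 3, found at offsets 1, 2, 3, 4, 5; take the smallest, offset 1.
next_char = character at position 5 + 3 = 8 -> 'b'

Best match: offset=1, length=3 (matching 'eee' starting at position 4)
LZ77 triple: (1, 3, 'b')


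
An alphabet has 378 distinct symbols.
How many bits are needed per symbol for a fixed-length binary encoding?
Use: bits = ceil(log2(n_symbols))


log2(378) = 8.5622
Bracket: 2^8 = 256 < 378 <= 2^9 = 512
So ceil(log2(378)) = 9

bits = ceil(log2(378)) = ceil(8.5622) = 9 bits


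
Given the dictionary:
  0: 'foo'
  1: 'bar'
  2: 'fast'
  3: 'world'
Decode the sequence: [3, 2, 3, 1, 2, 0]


Look up each index in the dictionary:
  3 -> 'world'
  2 -> 'fast'
  3 -> 'world'
  1 -> 'bar'
  2 -> 'fast'
  0 -> 'foo'

Decoded: "world fast world bar fast foo"


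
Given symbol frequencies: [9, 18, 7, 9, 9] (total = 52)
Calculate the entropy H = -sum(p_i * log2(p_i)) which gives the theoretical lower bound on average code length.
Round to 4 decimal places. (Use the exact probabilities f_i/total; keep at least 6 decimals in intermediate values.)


Per-symbol terms -p_i * log2(p_i) with p_i = f_i/52:
  p = 9/52 = 0.173077: log2(p) = -2.530515, -p*log2(p) = 0.437974
  p = 18/52 = 0.346154: log2(p) = -1.530515, -p*log2(p) = 0.529794
  p = 7/52 = 0.134615: log2(p) = -2.893085, -p*log2(p) = 0.389454
  p = 9/52 = 0.173077: log2(p) = -2.530515, -p*log2(p) = 0.437974
  p = 9/52 = 0.173077: log2(p) = -2.530515, -p*log2(p) = 0.437974
H = 0.437974 + 0.529794 + 0.389454 + 0.437974 + 0.437974 = 2.233170

H = 2.2332 bits/symbol


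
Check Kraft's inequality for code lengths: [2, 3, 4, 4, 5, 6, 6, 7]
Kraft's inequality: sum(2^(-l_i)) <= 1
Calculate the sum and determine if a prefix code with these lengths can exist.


Sum = 2^(-2) + 2^(-3) + 2^(-4) + 2^(-4) + 2^(-5) + 2^(-6) + 2^(-6) + 2^(-7)
    = 0.25 + 0.125 + 0.0625 + 0.0625 + 0.03125 + 0.015625 + 0.015625 + 0.0078125
    = 73/128 = 0.5703125
Since 0.5703125 <= 1, Kraft's inequality IS satisfied.
A prefix code with these lengths CAN exist.

Kraft sum = 0.5703125. Satisfied.


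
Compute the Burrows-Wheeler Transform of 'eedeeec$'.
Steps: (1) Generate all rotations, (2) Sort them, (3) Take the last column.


Rotations (sorted):
  0: $eedeeec -> last char: c
  1: c$eedeee -> last char: e
  2: deeec$ee -> last char: e
  3: ec$eedee -> last char: e
  4: edeeec$e -> last char: e
  5: eec$eede -> last char: e
  6: eedeeec$ -> last char: $
  7: eeec$eed -> last char: d


BWT = ceeeee$d


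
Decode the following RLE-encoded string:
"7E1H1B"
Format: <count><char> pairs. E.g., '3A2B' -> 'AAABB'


Expanding each <count><char> pair:
  7E -> 'EEEEEEE'
  1H -> 'H'
  1B -> 'B'

Decoded = EEEEEEEHB


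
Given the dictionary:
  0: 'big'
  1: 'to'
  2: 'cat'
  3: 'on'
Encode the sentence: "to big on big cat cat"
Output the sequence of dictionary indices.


Look up each word in the dictionary:
  'to' -> 1
  'big' -> 0
  'on' -> 3
  'big' -> 0
  'cat' -> 2
  'cat' -> 2

Encoded: [1, 0, 3, 0, 2, 2]


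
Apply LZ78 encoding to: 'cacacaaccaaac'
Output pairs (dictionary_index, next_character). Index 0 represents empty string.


LZ78 encoding steps:
Dictionary: {0: ''}
Step 1: w='' (idx 0), next='c' -> output (0, 'c'), add 'c' as idx 1
Step 2: w='' (idx 0), next='a' -> output (0, 'a'), add 'a' as idx 2
Step 3: w='c' (idx 1), next='a' -> output (1, 'a'), add 'ca' as idx 3
Step 4: w='ca' (idx 3), next='a' -> output (3, 'a'), add 'caa' as idx 4
Step 5: w='c' (idx 1), next='c' -> output (1, 'c'), add 'cc' as idx 5
Step 6: w='a' (idx 2), next='a' -> output (2, 'a'), add 'aa' as idx 6
Step 7: w='a' (idx 2), next='c' -> output (2, 'c'), add 'ac' as idx 7


Encoded: [(0, 'c'), (0, 'a'), (1, 'a'), (3, 'a'), (1, 'c'), (2, 'a'), (2, 'c')]


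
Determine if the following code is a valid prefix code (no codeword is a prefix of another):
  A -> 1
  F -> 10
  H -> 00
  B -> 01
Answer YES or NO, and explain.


Checking each pair (does one codeword prefix another?):
  A='1' vs F='10': prefix -- VIOLATION

NO -- this is NOT a valid prefix code. A (1) is a prefix of F (10).


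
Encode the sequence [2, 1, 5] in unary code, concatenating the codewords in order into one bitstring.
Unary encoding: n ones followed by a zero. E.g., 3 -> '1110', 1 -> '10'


Encode each number as n ones followed by a terminating 0:
  2 -> 110 (3 bits)
  1 -> 10 (2 bits)
  5 -> 111110 (6 bits)
Total length = 3 + 2 + 6 = 11 bits.

Unary([2, 1, 5]) = 11010111110 (11 bits)


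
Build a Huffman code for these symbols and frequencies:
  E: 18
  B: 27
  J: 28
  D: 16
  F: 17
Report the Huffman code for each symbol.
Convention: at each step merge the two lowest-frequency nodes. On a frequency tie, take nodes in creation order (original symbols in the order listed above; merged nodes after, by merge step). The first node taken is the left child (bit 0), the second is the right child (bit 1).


Huffman tree construction:
Step 1: Merge D(16) + F(17) = 33
Step 2: Merge E(18) + B(27) = 45
Step 3: Merge J(28) + (D+F)(33) = 61
Step 4: Merge (E+B)(45) + (J+(D+F))(61) = 106
Read each symbol's code off the tree from the root (left child = 0, right child = 1).

Codes:
  E: 00 (length 2)
  B: 01 (length 2)
  J: 10 (length 2)
  D: 110 (length 3)
  F: 111 (length 3)
Average code length: 245/106 = 2.3113 bits/symbol


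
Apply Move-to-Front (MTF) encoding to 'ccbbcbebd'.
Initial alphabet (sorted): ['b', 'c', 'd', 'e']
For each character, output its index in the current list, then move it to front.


MTF encoding:
'c': index 1 in ['b', 'c', 'd', 'e'] -> ['c', 'b', 'd', 'e']
'c': index 0 in ['c', 'b', 'd', 'e'] -> ['c', 'b', 'd', 'e']
'b': index 1 in ['c', 'b', 'd', 'e'] -> ['b', 'c', 'd', 'e']
'b': index 0 in ['b', 'c', 'd', 'e'] -> ['b', 'c', 'd', 'e']
'c': index 1 in ['b', 'c', 'd', 'e'] -> ['c', 'b', 'd', 'e']
'b': index 1 in ['c', 'b', 'd', 'e'] -> ['b', 'c', 'd', 'e']
'e': index 3 in ['b', 'c', 'd', 'e'] -> ['e', 'b', 'c', 'd']
'b': index 1 in ['e', 'b', 'c', 'd'] -> ['b', 'e', 'c', 'd']
'd': index 3 in ['b', 'e', 'c', 'd'] -> ['d', 'b', 'e', 'c']


Output: [1, 0, 1, 0, 1, 1, 3, 1, 3]


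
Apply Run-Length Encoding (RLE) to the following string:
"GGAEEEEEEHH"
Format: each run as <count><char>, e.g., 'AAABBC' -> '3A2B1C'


Scanning runs left to right:
  i=0: run of 'G' x 2 -> '2G'
  i=2: run of 'A' x 1 -> '1A'
  i=3: run of 'E' x 6 -> '6E'
  i=9: run of 'H' x 2 -> '2H'

RLE = 2G1A6E2H


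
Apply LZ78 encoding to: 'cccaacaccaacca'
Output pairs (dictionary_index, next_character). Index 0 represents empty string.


LZ78 encoding steps:
Dictionary: {0: ''}
Step 1: w='' (idx 0), next='c' -> output (0, 'c'), add 'c' as idx 1
Step 2: w='c' (idx 1), next='c' -> output (1, 'c'), add 'cc' as idx 2
Step 3: w='' (idx 0), next='a' -> output (0, 'a'), add 'a' as idx 3
Step 4: w='a' (idx 3), next='c' -> output (3, 'c'), add 'ac' as idx 4
Step 5: w='ac' (idx 4), next='c' -> output (4, 'c'), add 'acc' as idx 5
Step 6: w='a' (idx 3), next='a' -> output (3, 'a'), add 'aa' as idx 6
Step 7: w='cc' (idx 2), next='a' -> output (2, 'a'), add 'cca' as idx 7


Encoded: [(0, 'c'), (1, 'c'), (0, 'a'), (3, 'c'), (4, 'c'), (3, 'a'), (2, 'a')]


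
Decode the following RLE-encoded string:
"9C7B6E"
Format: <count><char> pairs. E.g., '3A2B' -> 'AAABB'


Expanding each <count><char> pair:
  9C -> 'CCCCCCCCC'
  7B -> 'BBBBBBB'
  6E -> 'EEEEEE'

Decoded = CCCCCCCCCBBBBBBBEEEEEE


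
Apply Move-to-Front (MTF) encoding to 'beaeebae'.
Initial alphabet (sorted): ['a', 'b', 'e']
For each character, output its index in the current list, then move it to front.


MTF encoding:
'b': index 1 in ['a', 'b', 'e'] -> ['b', 'a', 'e']
'e': index 2 in ['b', 'a', 'e'] -> ['e', 'b', 'a']
'a': index 2 in ['e', 'b', 'a'] -> ['a', 'e', 'b']
'e': index 1 in ['a', 'e', 'b'] -> ['e', 'a', 'b']
'e': index 0 in ['e', 'a', 'b'] -> ['e', 'a', 'b']
'b': index 2 in ['e', 'a', 'b'] -> ['b', 'e', 'a']
'a': index 2 in ['b', 'e', 'a'] -> ['a', 'b', 'e']
'e': index 2 in ['a', 'b', 'e'] -> ['e', 'a', 'b']


Output: [1, 2, 2, 1, 0, 2, 2, 2]


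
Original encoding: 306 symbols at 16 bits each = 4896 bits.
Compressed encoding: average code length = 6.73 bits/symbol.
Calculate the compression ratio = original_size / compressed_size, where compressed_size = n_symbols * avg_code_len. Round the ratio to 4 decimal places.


original_size = n_symbols * orig_bits = 306 * 16 = 4896 bits
compressed_size = n_symbols * avg_code_len = 306 * 6.73 = 2059.38 bits
ratio = original_size / compressed_size = 4896 / 2059.38 = 2.3774

Compression ratio = 2.3774


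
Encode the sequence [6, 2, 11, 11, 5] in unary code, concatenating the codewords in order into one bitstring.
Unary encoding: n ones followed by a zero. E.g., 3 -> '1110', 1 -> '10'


Encode each number as n ones followed by a terminating 0:
  6 -> 1111110 (7 bits)
  2 -> 110 (3 bits)
  11 -> 111111111110 (12 bits)
  11 -> 111111111110 (12 bits)
  5 -> 111110 (6 bits)
Total length = 7 + 3 + 12 + 12 + 6 = 40 bits.

Unary([6, 2, 11, 11, 5]) = 1111110110111111111110111111111110111110 (40 bits)


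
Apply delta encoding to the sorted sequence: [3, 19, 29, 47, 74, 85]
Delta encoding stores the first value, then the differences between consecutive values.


First value: 3
Deltas:
  19 - 3 = 16
  29 - 19 = 10
  47 - 29 = 18
  74 - 47 = 27
  85 - 74 = 11


Delta encoded: [3, 16, 10, 18, 27, 11]


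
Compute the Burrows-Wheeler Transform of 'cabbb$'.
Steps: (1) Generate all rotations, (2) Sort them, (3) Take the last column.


Rotations (sorted):
  0: $cabbb -> last char: b
  1: abbb$c -> last char: c
  2: b$cabb -> last char: b
  3: bb$cab -> last char: b
  4: bbb$ca -> last char: a
  5: cabbb$ -> last char: $


BWT = bcbba$


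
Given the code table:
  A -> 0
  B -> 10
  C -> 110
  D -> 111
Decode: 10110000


Decoding:
10 -> B
110 -> C
0 -> A
0 -> A
0 -> A


Result: BCAAA


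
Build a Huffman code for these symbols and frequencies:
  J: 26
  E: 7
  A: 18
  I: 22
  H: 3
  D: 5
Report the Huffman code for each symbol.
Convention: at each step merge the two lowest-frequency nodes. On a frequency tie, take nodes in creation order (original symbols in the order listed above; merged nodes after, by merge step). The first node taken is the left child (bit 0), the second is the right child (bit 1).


Huffman tree construction:
Step 1: Merge H(3) + D(5) = 8
Step 2: Merge E(7) + (H+D)(8) = 15
Step 3: Merge (E+(H+D))(15) + A(18) = 33
Step 4: Merge I(22) + J(26) = 48
Step 5: Merge ((E+(H+D))+A)(33) + (I+J)(48) = 81
Read each symbol's code off the tree from the root (left child = 0, right child = 1).

Codes:
  J: 11 (length 2)
  E: 000 (length 3)
  A: 01 (length 2)
  I: 10 (length 2)
  H: 0010 (length 4)
  D: 0011 (length 4)
Average code length: 185/81 = 2.2840 bits/symbol


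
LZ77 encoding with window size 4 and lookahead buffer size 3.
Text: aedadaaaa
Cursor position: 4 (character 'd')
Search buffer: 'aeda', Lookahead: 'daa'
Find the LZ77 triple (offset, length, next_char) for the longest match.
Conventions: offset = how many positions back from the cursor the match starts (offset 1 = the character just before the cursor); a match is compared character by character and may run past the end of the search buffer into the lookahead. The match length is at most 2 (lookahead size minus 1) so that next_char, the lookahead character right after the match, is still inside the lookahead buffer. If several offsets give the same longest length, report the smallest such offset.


Try each offset into the search buffer:
  offset=1 (pos 3, char 'a'): match length 0
  offset=2 (pos 2, char 'd'): match length 2
  offset=3 (pos 1, char 'e'): match length 0
  offset=4 (pos 0, char 'a'): match length 0
Longest match has length 2 at offset 2.
next_char = character at position 4 + 2 = 6 -> 'a'

Best match: offset=2, length=2 (matching 'da' starting at position 2)
LZ77 triple: (2, 2, 'a')


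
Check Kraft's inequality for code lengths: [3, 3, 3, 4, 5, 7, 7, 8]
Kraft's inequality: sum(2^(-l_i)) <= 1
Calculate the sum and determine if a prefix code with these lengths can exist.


Sum = 2^(-3) + 2^(-3) + 2^(-3) + 2^(-4) + 2^(-5) + 2^(-7) + 2^(-7) + 2^(-8)
    = 0.125 + 0.125 + 0.125 + 0.0625 + 0.03125 + 0.0078125 + 0.0078125 + 0.00390625
    = 125/256 = 0.48828125
Since 0.48828125 <= 1, Kraft's inequality IS satisfied.
A prefix code with these lengths CAN exist.

Kraft sum = 0.48828125. Satisfied.


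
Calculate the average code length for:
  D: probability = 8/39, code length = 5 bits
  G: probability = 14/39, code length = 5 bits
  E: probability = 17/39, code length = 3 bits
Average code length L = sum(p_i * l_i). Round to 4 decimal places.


Weighted contributions p_i * l_i:
  D: (8/39) * 5 = 40/39
  G: (14/39) * 5 = 70/39
  E: (17/39) * 3 = 51/39
Sum = (40 + 70 + 51)/39 = 161/39

L = 161/39 = 4.1282 bits/symbol


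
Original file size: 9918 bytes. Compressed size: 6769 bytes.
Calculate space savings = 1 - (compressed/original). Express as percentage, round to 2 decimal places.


ratio = compressed/original = 6769/9918 = 0.682496
savings = 1 - ratio = 1 - 0.682496 = 0.317504
as a percentage: 0.317504 * 100 = 31.75%

Space savings = 1 - 6769/9918 = 31.75%


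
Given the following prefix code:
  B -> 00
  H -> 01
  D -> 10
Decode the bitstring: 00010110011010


Decoding step by step:
Bits 00 -> B
Bits 01 -> H
Bits 01 -> H
Bits 10 -> D
Bits 01 -> H
Bits 10 -> D
Bits 10 -> D


Decoded message: BHHDHDD


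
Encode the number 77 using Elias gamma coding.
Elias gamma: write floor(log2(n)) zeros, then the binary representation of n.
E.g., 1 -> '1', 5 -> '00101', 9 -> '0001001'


num_bits = floor(log2(77)) + 1 = 7
leading_zeros = num_bits - 1 = 6
binary(77) = 1001101

Elias gamma(77) = '000000' + '1001101' = 0000001001101 (13 bits)


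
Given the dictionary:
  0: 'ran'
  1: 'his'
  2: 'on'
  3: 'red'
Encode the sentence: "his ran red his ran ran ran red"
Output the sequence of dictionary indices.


Look up each word in the dictionary:
  'his' -> 1
  'ran' -> 0
  'red' -> 3
  'his' -> 1
  'ran' -> 0
  'ran' -> 0
  'ran' -> 0
  'red' -> 3

Encoded: [1, 0, 3, 1, 0, 0, 0, 3]


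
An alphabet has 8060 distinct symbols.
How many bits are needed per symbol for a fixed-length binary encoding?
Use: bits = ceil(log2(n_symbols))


log2(8060) = 12.9766
Bracket: 2^12 = 4096 < 8060 <= 2^13 = 8192
So ceil(log2(8060)) = 13

bits = ceil(log2(8060)) = ceil(12.9766) = 13 bits


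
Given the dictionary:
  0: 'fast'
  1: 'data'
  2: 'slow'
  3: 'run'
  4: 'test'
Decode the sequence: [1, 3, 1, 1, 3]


Look up each index in the dictionary:
  1 -> 'data'
  3 -> 'run'
  1 -> 'data'
  1 -> 'data'
  3 -> 'run'

Decoded: "data run data data run"


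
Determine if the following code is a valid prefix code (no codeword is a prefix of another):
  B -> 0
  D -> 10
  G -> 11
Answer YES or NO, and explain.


Checking each pair (does one codeword prefix another?):
  B='0' vs D='10': no prefix
  B='0' vs G='11': no prefix
  D='10' vs B='0': no prefix
  D='10' vs G='11': no prefix
  G='11' vs B='0': no prefix
  G='11' vs D='10': no prefix
No violation found over all pairs.

YES -- this is a valid prefix code. No codeword is a prefix of any other codeword.


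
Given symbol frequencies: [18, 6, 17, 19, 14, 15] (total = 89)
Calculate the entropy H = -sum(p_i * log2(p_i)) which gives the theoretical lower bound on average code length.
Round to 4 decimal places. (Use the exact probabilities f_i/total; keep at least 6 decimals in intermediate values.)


Per-symbol terms -p_i * log2(p_i) with p_i = f_i/89:
  p = 18/89 = 0.202247: log2(p) = -2.305808, -p*log2(p) = 0.466343
  p = 6/89 = 0.067416: log2(p) = -3.890771, -p*log2(p) = 0.262299
  p = 17/89 = 0.191011: log2(p) = -2.388271, -p*log2(p) = 0.456187
  p = 19/89 = 0.213483: log2(p) = -2.227806, -p*log2(p) = 0.475599
  p = 14/89 = 0.157303: log2(p) = -2.668379, -p*log2(p) = 0.419745
  p = 15/89 = 0.168539: log2(p) = -2.568843, -p*log2(p) = 0.432951
H = 0.466343 + 0.262299 + 0.456187 + 0.475599 + 0.419745 + 0.432951 = 2.513124

H = 2.5131 bits/symbol


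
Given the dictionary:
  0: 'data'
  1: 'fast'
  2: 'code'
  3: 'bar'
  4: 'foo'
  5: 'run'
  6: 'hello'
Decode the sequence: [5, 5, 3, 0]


Look up each index in the dictionary:
  5 -> 'run'
  5 -> 'run'
  3 -> 'bar'
  0 -> 'data'

Decoded: "run run bar data"


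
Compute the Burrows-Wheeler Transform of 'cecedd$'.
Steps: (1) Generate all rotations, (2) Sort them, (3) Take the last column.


Rotations (sorted):
  0: $cecedd -> last char: d
  1: cecedd$ -> last char: $
  2: cedd$ce -> last char: e
  3: d$ceced -> last char: d
  4: dd$cece -> last char: e
  5: ecedd$c -> last char: c
  6: edd$cec -> last char: c


BWT = d$edecc


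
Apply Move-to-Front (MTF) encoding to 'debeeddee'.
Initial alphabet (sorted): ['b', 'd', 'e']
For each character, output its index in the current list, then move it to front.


MTF encoding:
'd': index 1 in ['b', 'd', 'e'] -> ['d', 'b', 'e']
'e': index 2 in ['d', 'b', 'e'] -> ['e', 'd', 'b']
'b': index 2 in ['e', 'd', 'b'] -> ['b', 'e', 'd']
'e': index 1 in ['b', 'e', 'd'] -> ['e', 'b', 'd']
'e': index 0 in ['e', 'b', 'd'] -> ['e', 'b', 'd']
'd': index 2 in ['e', 'b', 'd'] -> ['d', 'e', 'b']
'd': index 0 in ['d', 'e', 'b'] -> ['d', 'e', 'b']
'e': index 1 in ['d', 'e', 'b'] -> ['e', 'd', 'b']
'e': index 0 in ['e', 'd', 'b'] -> ['e', 'd', 'b']


Output: [1, 2, 2, 1, 0, 2, 0, 1, 0]


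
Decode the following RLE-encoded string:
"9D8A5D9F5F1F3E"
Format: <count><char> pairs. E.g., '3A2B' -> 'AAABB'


Expanding each <count><char> pair:
  9D -> 'DDDDDDDDD'
  8A -> 'AAAAAAAA'
  5D -> 'DDDDD'
  9F -> 'FFFFFFFFF'
  5F -> 'FFFFF'
  1F -> 'F'
  3E -> 'EEE'

Decoded = DDDDDDDDDAAAAAAAADDDDDFFFFFFFFFFFFFFFEEE


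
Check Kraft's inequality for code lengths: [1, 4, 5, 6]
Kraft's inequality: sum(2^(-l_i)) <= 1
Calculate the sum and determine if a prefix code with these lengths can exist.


Sum = 2^(-1) + 2^(-4) + 2^(-5) + 2^(-6)
    = 0.5 + 0.0625 + 0.03125 + 0.015625
    = 39/64 = 0.609375
Since 0.609375 <= 1, Kraft's inequality IS satisfied.
A prefix code with these lengths CAN exist.

Kraft sum = 0.609375. Satisfied.


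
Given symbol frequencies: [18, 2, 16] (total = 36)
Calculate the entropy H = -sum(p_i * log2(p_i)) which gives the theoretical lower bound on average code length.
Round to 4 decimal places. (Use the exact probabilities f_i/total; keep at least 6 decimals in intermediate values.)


Per-symbol terms -p_i * log2(p_i) with p_i = f_i/36:
  p = 18/36 = 0.500000: log2(p) = -1.000000, -p*log2(p) = 0.500000
  p = 2/36 = 0.055556: log2(p) = -4.169925, -p*log2(p) = 0.231663
  p = 16/36 = 0.444444: log2(p) = -1.169925, -p*log2(p) = 0.519967
H = 0.500000 + 0.231663 + 0.519967 = 1.251630

H = 1.2516 bits/symbol


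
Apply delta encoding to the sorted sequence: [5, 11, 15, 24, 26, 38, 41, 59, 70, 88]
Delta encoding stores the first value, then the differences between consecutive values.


First value: 5
Deltas:
  11 - 5 = 6
  15 - 11 = 4
  24 - 15 = 9
  26 - 24 = 2
  38 - 26 = 12
  41 - 38 = 3
  59 - 41 = 18
  70 - 59 = 11
  88 - 70 = 18


Delta encoded: [5, 6, 4, 9, 2, 12, 3, 18, 11, 18]


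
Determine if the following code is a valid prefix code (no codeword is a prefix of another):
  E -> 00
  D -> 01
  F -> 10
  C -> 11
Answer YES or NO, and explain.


Checking each pair (does one codeword prefix another?):
  E='00' vs D='01': no prefix
  E='00' vs F='10': no prefix
  E='00' vs C='11': no prefix
  D='01' vs E='00': no prefix
  D='01' vs F='10': no prefix
  D='01' vs C='11': no prefix
  F='10' vs E='00': no prefix
  F='10' vs D='01': no prefix
  F='10' vs C='11': no prefix
  C='11' vs E='00': no prefix
  C='11' vs D='01': no prefix
  C='11' vs F='10': no prefix
No violation found over all pairs.

YES -- this is a valid prefix code. No codeword is a prefix of any other codeword.


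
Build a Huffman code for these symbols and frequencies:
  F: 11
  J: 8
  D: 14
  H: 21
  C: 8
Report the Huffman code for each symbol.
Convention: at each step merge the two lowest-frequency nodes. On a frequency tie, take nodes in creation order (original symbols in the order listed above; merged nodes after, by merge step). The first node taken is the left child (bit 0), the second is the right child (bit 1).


Huffman tree construction:
Step 1: Merge J(8) + C(8) = 16
Step 2: Merge F(11) + D(14) = 25
Step 3: Merge (J+C)(16) + H(21) = 37
Step 4: Merge (F+D)(25) + ((J+C)+H)(37) = 62
Read each symbol's code off the tree from the root (left child = 0, right child = 1).

Codes:
  F: 00 (length 2)
  J: 100 (length 3)
  D: 01 (length 2)
  H: 11 (length 2)
  C: 101 (length 3)
Average code length: 140/62 = 2.2581 bits/symbol


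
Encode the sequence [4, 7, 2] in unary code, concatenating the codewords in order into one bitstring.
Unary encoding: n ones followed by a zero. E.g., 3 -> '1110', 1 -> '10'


Encode each number as n ones followed by a terminating 0:
  4 -> 11110 (5 bits)
  7 -> 11111110 (8 bits)
  2 -> 110 (3 bits)
Total length = 5 + 8 + 3 = 16 bits.

Unary([4, 7, 2]) = 1111011111110110 (16 bits)


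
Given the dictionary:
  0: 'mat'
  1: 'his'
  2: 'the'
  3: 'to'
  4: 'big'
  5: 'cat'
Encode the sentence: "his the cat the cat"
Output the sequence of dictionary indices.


Look up each word in the dictionary:
  'his' -> 1
  'the' -> 2
  'cat' -> 5
  'the' -> 2
  'cat' -> 5

Encoded: [1, 2, 5, 2, 5]


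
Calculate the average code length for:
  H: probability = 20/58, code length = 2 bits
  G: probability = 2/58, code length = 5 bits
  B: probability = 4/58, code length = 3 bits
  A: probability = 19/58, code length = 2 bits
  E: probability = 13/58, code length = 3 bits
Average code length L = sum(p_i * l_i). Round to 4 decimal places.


Weighted contributions p_i * l_i:
  H: (20/58) * 2 = 40/58
  G: (2/58) * 5 = 10/58
  B: (4/58) * 3 = 12/58
  A: (19/58) * 2 = 38/58
  E: (13/58) * 3 = 39/58
Sum = (40 + 10 + 12 + 38 + 39)/58 = 139/58

L = 139/58 = 2.3966 bits/symbol


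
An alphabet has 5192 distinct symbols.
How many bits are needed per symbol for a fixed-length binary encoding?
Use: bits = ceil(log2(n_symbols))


log2(5192) = 12.3421
Bracket: 2^12 = 4096 < 5192 <= 2^13 = 8192
So ceil(log2(5192)) = 13

bits = ceil(log2(5192)) = ceil(12.3421) = 13 bits


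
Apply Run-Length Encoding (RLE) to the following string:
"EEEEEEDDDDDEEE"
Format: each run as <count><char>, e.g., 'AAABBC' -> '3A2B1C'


Scanning runs left to right:
  i=0: run of 'E' x 6 -> '6E'
  i=6: run of 'D' x 5 -> '5D'
  i=11: run of 'E' x 3 -> '3E'

RLE = 6E5D3E


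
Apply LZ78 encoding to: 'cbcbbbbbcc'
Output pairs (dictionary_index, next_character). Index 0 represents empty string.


LZ78 encoding steps:
Dictionary: {0: ''}
Step 1: w='' (idx 0), next='c' -> output (0, 'c'), add 'c' as idx 1
Step 2: w='' (idx 0), next='b' -> output (0, 'b'), add 'b' as idx 2
Step 3: w='c' (idx 1), next='b' -> output (1, 'b'), add 'cb' as idx 3
Step 4: w='b' (idx 2), next='b' -> output (2, 'b'), add 'bb' as idx 4
Step 5: w='bb' (idx 4), next='c' -> output (4, 'c'), add 'bbc' as idx 5
Step 6: w='c' (idx 1), end of input -> output (1, '')


Encoded: [(0, 'c'), (0, 'b'), (1, 'b'), (2, 'b'), (4, 'c'), (1, '')]


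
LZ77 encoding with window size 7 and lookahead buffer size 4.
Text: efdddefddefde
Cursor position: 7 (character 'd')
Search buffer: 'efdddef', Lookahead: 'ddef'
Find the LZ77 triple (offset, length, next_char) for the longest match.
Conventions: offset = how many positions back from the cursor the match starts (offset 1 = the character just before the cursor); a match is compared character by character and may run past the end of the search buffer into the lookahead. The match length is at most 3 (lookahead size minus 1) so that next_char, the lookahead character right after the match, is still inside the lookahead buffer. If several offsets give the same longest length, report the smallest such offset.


Try each offset into the search buffer:
  offset=1 (pos 6, char 'f'): match length 0
  offset=2 (pos 5, char 'e'): match length 0
  offset=3 (pos 4, char 'd'): match length 1
  offset=4 (pos 3, char 'd'): match length 3
  offset=5 (pos 2, char 'd'): match length 2
  offset=6 (pos 1, char 'f'): match length 0
  offset=7 (pos 0, char 'e'): match length 0
Longest match has length 3 at offset 4.
next_char = character at position 7 + 3 = 10 -> 'f'

Best match: offset=4, length=3 (matching 'dde' starting at position 3)
LZ77 triple: (4, 3, 'f')


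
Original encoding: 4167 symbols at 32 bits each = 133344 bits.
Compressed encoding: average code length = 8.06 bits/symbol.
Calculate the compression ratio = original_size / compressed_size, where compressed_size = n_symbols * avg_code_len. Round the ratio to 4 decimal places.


original_size = n_symbols * orig_bits = 4167 * 32 = 133344 bits
compressed_size = n_symbols * avg_code_len = 4167 * 8.06 = 33586.02 bits
ratio = original_size / compressed_size = 133344 / 33586.02 = 3.9702

Compression ratio = 3.9702


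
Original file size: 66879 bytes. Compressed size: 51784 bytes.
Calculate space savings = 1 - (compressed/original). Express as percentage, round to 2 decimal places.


ratio = compressed/original = 51784/66879 = 0.774294
savings = 1 - ratio = 1 - 0.774294 = 0.225706
as a percentage: 0.225706 * 100 = 22.57%

Space savings = 1 - 51784/66879 = 22.57%


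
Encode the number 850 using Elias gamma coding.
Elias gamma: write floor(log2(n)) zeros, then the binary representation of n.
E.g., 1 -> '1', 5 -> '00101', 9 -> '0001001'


num_bits = floor(log2(850)) + 1 = 10
leading_zeros = num_bits - 1 = 9
binary(850) = 1101010010

Elias gamma(850) = '000000000' + '1101010010' = 0000000001101010010 (19 bits)


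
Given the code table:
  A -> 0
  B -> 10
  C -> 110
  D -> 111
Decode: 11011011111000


Decoding:
110 -> C
110 -> C
111 -> D
110 -> C
0 -> A
0 -> A


Result: CCDCAA


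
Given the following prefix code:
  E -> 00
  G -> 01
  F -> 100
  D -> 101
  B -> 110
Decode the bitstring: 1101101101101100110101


Decoding step by step:
Bits 110 -> B
Bits 110 -> B
Bits 110 -> B
Bits 110 -> B
Bits 110 -> B
Bits 01 -> G
Bits 101 -> D
Bits 01 -> G


Decoded message: BBBBBGDG


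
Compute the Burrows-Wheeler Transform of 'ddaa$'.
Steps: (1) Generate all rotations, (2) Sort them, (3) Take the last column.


Rotations (sorted):
  0: $ddaa -> last char: a
  1: a$dda -> last char: a
  2: aa$dd -> last char: d
  3: daa$d -> last char: d
  4: ddaa$ -> last char: $


BWT = aadd$


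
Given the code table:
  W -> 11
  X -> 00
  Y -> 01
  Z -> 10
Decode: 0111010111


Decoding:
01 -> Y
11 -> W
01 -> Y
01 -> Y
11 -> W


Result: YWYYW


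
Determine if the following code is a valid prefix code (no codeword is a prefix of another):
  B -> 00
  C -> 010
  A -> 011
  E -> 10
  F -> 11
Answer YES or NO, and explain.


Checking each pair (does one codeword prefix another?):
  B='00' vs C='010': no prefix
  B='00' vs A='011': no prefix
  B='00' vs E='10': no prefix
  B='00' vs F='11': no prefix
  C='010' vs B='00': no prefix
  C='010' vs A='011': no prefix
  C='010' vs E='10': no prefix
  C='010' vs F='11': no prefix
  A='011' vs B='00': no prefix
  A='011' vs C='010': no prefix
  A='011' vs E='10': no prefix
  A='011' vs F='11': no prefix
  E='10' vs B='00': no prefix
  E='10' vs C='010': no prefix
  E='10' vs A='011': no prefix
  E='10' vs F='11': no prefix
  F='11' vs B='00': no prefix
  F='11' vs C='010': no prefix
  F='11' vs A='011': no prefix
  F='11' vs E='10': no prefix
No violation found over all pairs.

YES -- this is a valid prefix code. No codeword is a prefix of any other codeword.


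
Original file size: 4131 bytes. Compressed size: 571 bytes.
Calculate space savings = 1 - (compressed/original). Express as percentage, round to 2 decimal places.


ratio = compressed/original = 571/4131 = 0.138223
savings = 1 - ratio = 1 - 0.138223 = 0.861777
as a percentage: 0.861777 * 100 = 86.18%

Space savings = 1 - 571/4131 = 86.18%


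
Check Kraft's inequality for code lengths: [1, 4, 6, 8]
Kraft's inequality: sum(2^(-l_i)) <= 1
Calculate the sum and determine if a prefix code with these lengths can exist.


Sum = 2^(-1) + 2^(-4) + 2^(-6) + 2^(-8)
    = 0.5 + 0.0625 + 0.015625 + 0.00390625
    = 149/256 = 0.58203125
Since 0.58203125 <= 1, Kraft's inequality IS satisfied.
A prefix code with these lengths CAN exist.

Kraft sum = 0.58203125. Satisfied.


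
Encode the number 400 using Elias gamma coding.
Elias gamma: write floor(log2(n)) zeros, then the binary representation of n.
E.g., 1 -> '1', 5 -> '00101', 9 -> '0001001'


num_bits = floor(log2(400)) + 1 = 9
leading_zeros = num_bits - 1 = 8
binary(400) = 110010000

Elias gamma(400) = '00000000' + '110010000' = 00000000110010000 (17 bits)


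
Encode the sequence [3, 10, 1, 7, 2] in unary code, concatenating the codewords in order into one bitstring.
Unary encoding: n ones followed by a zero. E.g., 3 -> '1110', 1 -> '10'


Encode each number as n ones followed by a terminating 0:
  3 -> 1110 (4 bits)
  10 -> 11111111110 (11 bits)
  1 -> 10 (2 bits)
  7 -> 11111110 (8 bits)
  2 -> 110 (3 bits)
Total length = 4 + 11 + 2 + 8 + 3 = 28 bits.

Unary([3, 10, 1, 7, 2]) = 1110111111111101011111110110 (28 bits)


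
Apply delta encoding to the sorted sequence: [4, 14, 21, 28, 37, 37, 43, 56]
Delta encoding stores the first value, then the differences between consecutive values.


First value: 4
Deltas:
  14 - 4 = 10
  21 - 14 = 7
  28 - 21 = 7
  37 - 28 = 9
  37 - 37 = 0
  43 - 37 = 6
  56 - 43 = 13


Delta encoded: [4, 10, 7, 7, 9, 0, 6, 13]


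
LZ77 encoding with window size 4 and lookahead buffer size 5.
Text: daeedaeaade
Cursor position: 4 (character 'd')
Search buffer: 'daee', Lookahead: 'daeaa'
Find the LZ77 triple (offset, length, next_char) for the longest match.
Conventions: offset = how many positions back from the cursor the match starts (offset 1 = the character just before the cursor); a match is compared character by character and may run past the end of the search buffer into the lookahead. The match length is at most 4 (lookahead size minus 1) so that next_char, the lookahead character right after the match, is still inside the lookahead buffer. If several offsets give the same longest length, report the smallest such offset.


Try each offset into the search buffer:
  offset=1 (pos 3, char 'e'): match length 0
  offset=2 (pos 2, char 'e'): match length 0
  offset=3 (pos 1, char 'a'): match length 0
  offset=4 (pos 0, char 'd'): match length 3
Longest match has length 3 at offset 4.
next_char = character at position 4 + 3 = 7 -> 'a'

Best match: offset=4, length=3 (matching 'dae' starting at position 0)
LZ77 triple: (4, 3, 'a')
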